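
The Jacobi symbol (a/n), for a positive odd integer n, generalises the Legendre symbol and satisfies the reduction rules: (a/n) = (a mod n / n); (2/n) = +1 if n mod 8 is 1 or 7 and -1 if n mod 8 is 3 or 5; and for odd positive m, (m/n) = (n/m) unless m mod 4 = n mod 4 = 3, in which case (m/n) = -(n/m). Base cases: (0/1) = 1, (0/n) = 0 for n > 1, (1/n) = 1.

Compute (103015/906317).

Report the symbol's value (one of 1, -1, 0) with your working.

flip (103015/906317) -> (906317/103015): both odd, 103015 mod 4 = 3, 906317 mod 4 = 1, so the flip contributes +1; sign now +1
(906317/103015): 906317 mod 103015 = 82197, so (906317/103015) = (82197/103015)
flip (82197/103015) -> (103015/82197): both odd, 82197 mod 4 = 1, 103015 mod 4 = 3, so the flip contributes +1; sign now +1
(103015/82197): 103015 mod 82197 = 20818, so (103015/82197) = (20818/82197)
factor out 2^1: 20818 = 2^1·10409; with 82197 mod 8 = 5, (2/82197) = -1; sign now -1; continue with (10409/82197)
flip (10409/82197) -> (82197/10409): both odd, 10409 mod 4 = 1, 82197 mod 4 = 1, so the flip contributes +1; sign now -1
(82197/10409): 82197 mod 10409 = 9334, so (82197/10409) = (9334/10409)
factor out 2^1: 9334 = 2^1·4667; with 10409 mod 8 = 1, (2/10409) = +1; sign now -1; continue with (4667/10409)
flip (4667/10409) -> (10409/4667): both odd, 4667 mod 4 = 3, 10409 mod 4 = 1, so the flip contributes +1; sign now -1
(10409/4667): 10409 mod 4667 = 1075, so (10409/4667) = (1075/4667)
flip (1075/4667) -> (4667/1075): both odd, 1075 mod 4 = 3, 4667 mod 4 = 3, so the flip contributes -1; sign now +1
(4667/1075): 4667 mod 1075 = 367, so (4667/1075) = (367/1075)
flip (367/1075) -> (1075/367): both odd, 367 mod 4 = 3, 1075 mod 4 = 3, so the flip contributes -1; sign now -1
(1075/367): 1075 mod 367 = 341, so (1075/367) = (341/367)
flip (341/367) -> (367/341): both odd, 341 mod 4 = 1, 367 mod 4 = 3, so the flip contributes +1; sign now -1
(367/341): 367 mod 341 = 26, so (367/341) = (26/341)
factor out 2^1: 26 = 2^1·13; with 341 mod 8 = 5, (2/341) = -1; sign now +1; continue with (13/341)
flip (13/341) -> (341/13): both odd, 13 mod 4 = 1, 341 mod 4 = 1, so the flip contributes +1; sign now +1
(341/13): 341 mod 13 = 3, so (341/13) = (3/13)
flip (3/13) -> (13/3): both odd, 3 mod 4 = 3, 13 mod 4 = 1, so the flip contributes +1; sign now +1
(13/3): 13 mod 3 = 1, so (13/3) = (1/3)
reached (1/3) = 1, so the symbol is +1

1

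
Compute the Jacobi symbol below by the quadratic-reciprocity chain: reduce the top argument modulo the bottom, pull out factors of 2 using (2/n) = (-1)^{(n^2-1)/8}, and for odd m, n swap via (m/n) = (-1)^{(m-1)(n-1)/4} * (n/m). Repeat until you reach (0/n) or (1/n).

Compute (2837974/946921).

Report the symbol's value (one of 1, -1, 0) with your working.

-1

(2837974/946921): 2837974 mod 946921 = 944132, so (2837974/946921) = (944132/946921)
factor out 2^2: 944132 = 2^2·236033; with 946921 mod 8 = 1, (2/946921) = +1; sign now +1; continue with (236033/946921)
flip (236033/946921) -> (946921/236033): both odd, 236033 mod 4 = 1, 946921 mod 4 = 1, so the flip contributes +1; sign now +1
(946921/236033): 946921 mod 236033 = 2789, so (946921/236033) = (2789/236033)
flip (2789/236033) -> (236033/2789): both odd, 2789 mod 4 = 1, 236033 mod 4 = 1, so the flip contributes +1; sign now +1
(236033/2789): 236033 mod 2789 = 1757, so (236033/2789) = (1757/2789)
flip (1757/2789) -> (2789/1757): both odd, 1757 mod 4 = 1, 2789 mod 4 = 1, so the flip contributes +1; sign now +1
(2789/1757): 2789 mod 1757 = 1032, so (2789/1757) = (1032/1757)
factor out 2^3: 1032 = 2^3·129; with 1757 mod 8 = 5, (2/1757) = -1; sign now -1; continue with (129/1757)
flip (129/1757) -> (1757/129): both odd, 129 mod 4 = 1, 1757 mod 4 = 1, so the flip contributes +1; sign now -1
(1757/129): 1757 mod 129 = 80, so (1757/129) = (80/129)
factor out 2^4: 80 = 2^4·5; with 129 mod 8 = 1, (2/129) = +1; sign now -1; continue with (5/129)
flip (5/129) -> (129/5): both odd, 5 mod 4 = 1, 129 mod 4 = 1, so the flip contributes +1; sign now -1
(129/5): 129 mod 5 = 4, so (129/5) = (4/5)
factor out 2^2: 4 = 2^2·1; with 5 mod 8 = 5, (2/5) = -1; sign now -1; continue with (1/5)
reached (1/5) = 1, so the symbol is -1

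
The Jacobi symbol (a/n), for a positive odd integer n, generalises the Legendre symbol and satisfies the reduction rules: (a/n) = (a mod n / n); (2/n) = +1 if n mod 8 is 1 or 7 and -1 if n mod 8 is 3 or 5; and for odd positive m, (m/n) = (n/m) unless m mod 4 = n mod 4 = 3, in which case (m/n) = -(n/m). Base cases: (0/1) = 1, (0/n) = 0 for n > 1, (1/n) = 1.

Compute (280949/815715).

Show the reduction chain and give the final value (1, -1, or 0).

-1

reciprocity: (280949/815715) = +1·(815715/280949) since 280949 mod 4 = 1, 815715 mod 4 = 3; sign now +1
(815715/280949) = (253817/280949)   [reduce mod 280949]
reciprocity: (253817/280949) = +1·(280949/253817) since 253817 mod 4 = 1, 280949 mod 4 = 1; sign now +1
(280949/253817) = (27132/253817)   [reduce mod 253817]
27132 = 2^2·6783; (2/253817) = +1 since 253817 mod 8 = 1, so (27132/253817) = (+1)^2·(6783/253817); sign now +1
reciprocity: (6783/253817) = +1·(253817/6783) since 6783 mod 4 = 3, 253817 mod 4 = 1; sign now +1
(253817/6783) = (2846/6783)   [reduce mod 6783]
2846 = 2^1·1423; (2/6783) = +1 since 6783 mod 8 = 7, so (2846/6783) = (+1)^1·(1423/6783); sign now +1
reciprocity: (1423/6783) = -1·(6783/1423) since 1423 mod 4 = 3, 6783 mod 4 = 3; sign now -1
(6783/1423) = (1091/1423)   [reduce mod 1423]
reciprocity: (1091/1423) = -1·(1423/1091) since 1091 mod 4 = 3, 1423 mod 4 = 3; sign now +1
(1423/1091) = (332/1091)   [reduce mod 1091]
332 = 2^2·83; (2/1091) = -1 since 1091 mod 8 = 3, so (332/1091) = (-1)^2·(83/1091); sign now +1
reciprocity: (83/1091) = -1·(1091/83) since 83 mod 4 = 3, 1091 mod 4 = 3; sign now -1
(1091/83) = (12/83)   [reduce mod 83]
12 = 2^2·3; (2/83) = -1 since 83 mod 8 = 3, so (12/83) = (-1)^2·(3/83); sign now -1
reciprocity: (3/83) = -1·(83/3) since 3 mod 4 = 3, 83 mod 4 = 3; sign now +1
(83/3) = (2/3)   [reduce mod 3]
2 = 2^1·1; (2/3) = -1 since 3 mod 8 = 3, so (2/3) = (-1)^1·(1/3); sign now -1
(1/3) = 1; final value = sign = -1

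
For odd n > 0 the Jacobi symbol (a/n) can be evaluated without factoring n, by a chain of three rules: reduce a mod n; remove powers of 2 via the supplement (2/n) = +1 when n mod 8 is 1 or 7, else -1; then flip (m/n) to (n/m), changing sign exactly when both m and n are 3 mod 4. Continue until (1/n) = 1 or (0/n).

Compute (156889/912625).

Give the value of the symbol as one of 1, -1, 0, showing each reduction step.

-1

flip (156889/912625) -> (912625/156889): both odd, 156889 mod 4 = 1, 912625 mod 4 = 1, so the flip contributes +1; sign now +1
(912625/156889): 912625 mod 156889 = 128180, so (912625/156889) = (128180/156889)
factor out 2^2: 128180 = 2^2·32045; with 156889 mod 8 = 1, (2/156889) = +1; sign now +1; continue with (32045/156889)
flip (32045/156889) -> (156889/32045): both odd, 32045 mod 4 = 1, 156889 mod 4 = 1, so the flip contributes +1; sign now +1
(156889/32045): 156889 mod 32045 = 28709, so (156889/32045) = (28709/32045)
flip (28709/32045) -> (32045/28709): both odd, 28709 mod 4 = 1, 32045 mod 4 = 1, so the flip contributes +1; sign now +1
(32045/28709): 32045 mod 28709 = 3336, so (32045/28709) = (3336/28709)
factor out 2^3: 3336 = 2^3·417; with 28709 mod 8 = 5, (2/28709) = -1; sign now -1; continue with (417/28709)
flip (417/28709) -> (28709/417): both odd, 417 mod 4 = 1, 28709 mod 4 = 1, so the flip contributes +1; sign now -1
(28709/417): 28709 mod 417 = 353, so (28709/417) = (353/417)
flip (353/417) -> (417/353): both odd, 353 mod 4 = 1, 417 mod 4 = 1, so the flip contributes +1; sign now -1
(417/353): 417 mod 353 = 64, so (417/353) = (64/353)
factor out 2^6: 64 = 2^6·1; with 353 mod 8 = 1, (2/353) = +1; sign now -1; continue with (1/353)
reached (1/353) = 1, so the symbol is -1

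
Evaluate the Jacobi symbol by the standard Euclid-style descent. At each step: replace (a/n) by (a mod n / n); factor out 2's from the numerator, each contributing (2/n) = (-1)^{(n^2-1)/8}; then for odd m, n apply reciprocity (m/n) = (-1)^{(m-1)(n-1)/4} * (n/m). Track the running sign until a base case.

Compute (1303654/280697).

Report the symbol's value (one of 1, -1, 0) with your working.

(1303654/280697) = (180866/280697)   [reduce mod 280697]
180866 = 2^1·90433; (2/280697) = +1 since 280697 mod 8 = 1, so (180866/280697) = (+1)^1·(90433/280697); sign now +1
reciprocity: (90433/280697) = +1·(280697/90433) since 90433 mod 4 = 1, 280697 mod 4 = 1; sign now +1
(280697/90433) = (9398/90433)   [reduce mod 90433]
9398 = 2^1·4699; (2/90433) = +1 since 90433 mod 8 = 1, so (9398/90433) = (+1)^1·(4699/90433); sign now +1
reciprocity: (4699/90433) = +1·(90433/4699) since 4699 mod 4 = 3, 90433 mod 4 = 1; sign now +1
(90433/4699) = (1152/4699)   [reduce mod 4699]
1152 = 2^7·9; (2/4699) = -1 since 4699 mod 8 = 3, so (1152/4699) = (-1)^7·(9/4699); sign now -1
reciprocity: (9/4699) = +1·(4699/9) since 9 mod 4 = 1, 4699 mod 4 = 3; sign now -1
(4699/9) = (1/9)   [reduce mod 9]
(1/9) = 1; final value = sign = -1

-1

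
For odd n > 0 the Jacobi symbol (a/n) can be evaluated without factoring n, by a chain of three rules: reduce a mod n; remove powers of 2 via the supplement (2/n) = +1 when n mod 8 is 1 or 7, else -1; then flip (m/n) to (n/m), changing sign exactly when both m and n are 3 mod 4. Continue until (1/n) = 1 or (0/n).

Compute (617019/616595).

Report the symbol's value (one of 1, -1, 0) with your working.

-1

(617019/616595) = (424/616595)   [reduce mod 616595]
424 = 2^3·53; (2/616595) = -1 since 616595 mod 8 = 3, so (424/616595) = (-1)^3·(53/616595); sign now -1
reciprocity: (53/616595) = +1·(616595/53) since 53 mod 4 = 1, 616595 mod 4 = 3; sign now -1
(616595/53) = (46/53)   [reduce mod 53]
46 = 2^1·23; (2/53) = -1 since 53 mod 8 = 5, so (46/53) = (-1)^1·(23/53); sign now +1
reciprocity: (23/53) = +1·(53/23) since 23 mod 4 = 3, 53 mod 4 = 1; sign now +1
(53/23) = (7/23)   [reduce mod 23]
reciprocity: (7/23) = -1·(23/7) since 7 mod 4 = 3, 23 mod 4 = 3; sign now -1
(23/7) = (2/7)   [reduce mod 7]
2 = 2^1·1; (2/7) = +1 since 7 mod 8 = 7, so (2/7) = (+1)^1·(1/7); sign now -1
(1/7) = 1; final value = sign = -1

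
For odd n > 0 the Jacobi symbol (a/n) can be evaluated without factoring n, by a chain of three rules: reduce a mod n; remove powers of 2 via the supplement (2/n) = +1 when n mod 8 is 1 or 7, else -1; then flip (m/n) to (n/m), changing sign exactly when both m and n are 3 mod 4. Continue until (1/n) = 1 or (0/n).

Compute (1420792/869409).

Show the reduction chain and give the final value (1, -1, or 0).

1

(1420792/869409): 1420792 mod 869409 = 551383, so (1420792/869409) = (551383/869409)
flip (551383/869409) -> (869409/551383): both odd, 551383 mod 4 = 3, 869409 mod 4 = 1, so the flip contributes +1; sign now +1
(869409/551383): 869409 mod 551383 = 318026, so (869409/551383) = (318026/551383)
factor out 2^1: 318026 = 2^1·159013; with 551383 mod 8 = 7, (2/551383) = +1; sign now +1; continue with (159013/551383)
flip (159013/551383) -> (551383/159013): both odd, 159013 mod 4 = 1, 551383 mod 4 = 3, so the flip contributes +1; sign now +1
(551383/159013): 551383 mod 159013 = 74344, so (551383/159013) = (74344/159013)
factor out 2^3: 74344 = 2^3·9293; with 159013 mod 8 = 5, (2/159013) = -1; sign now -1; continue with (9293/159013)
flip (9293/159013) -> (159013/9293): both odd, 9293 mod 4 = 1, 159013 mod 4 = 1, so the flip contributes +1; sign now -1
(159013/9293): 159013 mod 9293 = 1032, so (159013/9293) = (1032/9293)
factor out 2^3: 1032 = 2^3·129; with 9293 mod 8 = 5, (2/9293) = -1; sign now +1; continue with (129/9293)
flip (129/9293) -> (9293/129): both odd, 129 mod 4 = 1, 9293 mod 4 = 1, so the flip contributes +1; sign now +1
(9293/129): 9293 mod 129 = 5, so (9293/129) = (5/129)
flip (5/129) -> (129/5): both odd, 5 mod 4 = 1, 129 mod 4 = 1, so the flip contributes +1; sign now +1
(129/5): 129 mod 5 = 4, so (129/5) = (4/5)
factor out 2^2: 4 = 2^2·1; with 5 mod 8 = 5, (2/5) = -1; sign now +1; continue with (1/5)
reached (1/5) = 1, so the symbol is +1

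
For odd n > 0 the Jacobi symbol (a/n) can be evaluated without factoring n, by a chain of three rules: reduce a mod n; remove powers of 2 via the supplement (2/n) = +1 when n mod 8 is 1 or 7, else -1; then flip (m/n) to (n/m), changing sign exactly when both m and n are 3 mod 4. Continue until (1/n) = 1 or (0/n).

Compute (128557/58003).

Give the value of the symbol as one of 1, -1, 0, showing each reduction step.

0

(128557/58003) = (12551/58003)   [reduce mod 58003]
reciprocity: (12551/58003) = -1·(58003/12551) since 12551 mod 4 = 3, 58003 mod 4 = 3; sign now -1
(58003/12551) = (7799/12551)   [reduce mod 12551]
reciprocity: (7799/12551) = -1·(12551/7799) since 7799 mod 4 = 3, 12551 mod 4 = 3; sign now +1
(12551/7799) = (4752/7799)   [reduce mod 7799]
4752 = 2^4·297; (2/7799) = +1 since 7799 mod 8 = 7, so (4752/7799) = (+1)^4·(297/7799); sign now +1
reciprocity: (297/7799) = +1·(7799/297) since 297 mod 4 = 1, 7799 mod 4 = 3; sign now +1
(7799/297) = (77/297)   [reduce mod 297]
reciprocity: (77/297) = +1·(297/77) since 77 mod 4 = 1, 297 mod 4 = 1; sign now +1
(297/77) = (66/77)   [reduce mod 77]
66 = 2^1·33; (2/77) = -1 since 77 mod 8 = 5, so (66/77) = (-1)^1·(33/77); sign now -1
reciprocity: (33/77) = +1·(77/33) since 33 mod 4 = 1, 77 mod 4 = 1; sign now -1
(77/33) = (11/33)   [reduce mod 33]
reciprocity: (11/33) = +1·(33/11) since 11 mod 4 = 3, 33 mod 4 = 1; sign now -1
(33/11) = (0/11)   [reduce mod 11]
(0/11) = 0   [gcd(a, n) > 1]; final value = 0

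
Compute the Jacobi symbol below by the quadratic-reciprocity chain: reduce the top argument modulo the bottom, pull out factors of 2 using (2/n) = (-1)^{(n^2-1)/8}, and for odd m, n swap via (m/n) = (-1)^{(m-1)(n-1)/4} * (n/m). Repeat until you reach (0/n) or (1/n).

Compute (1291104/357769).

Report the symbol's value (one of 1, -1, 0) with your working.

(1291104/357769) = (217797/357769)   [reduce mod 357769]
reciprocity: (217797/357769) = +1·(357769/217797) since 217797 mod 4 = 1, 357769 mod 4 = 1; sign now +1
(357769/217797) = (139972/217797)   [reduce mod 217797]
139972 = 2^2·34993; (2/217797) = -1 since 217797 mod 8 = 5, so (139972/217797) = (-1)^2·(34993/217797); sign now +1
reciprocity: (34993/217797) = +1·(217797/34993) since 34993 mod 4 = 1, 217797 mod 4 = 1; sign now +1
(217797/34993) = (7839/34993)   [reduce mod 34993]
reciprocity: (7839/34993) = +1·(34993/7839) since 7839 mod 4 = 3, 34993 mod 4 = 1; sign now +1
(34993/7839) = (3637/7839)   [reduce mod 7839]
reciprocity: (3637/7839) = +1·(7839/3637) since 3637 mod 4 = 1, 7839 mod 4 = 3; sign now +1
(7839/3637) = (565/3637)   [reduce mod 3637]
reciprocity: (565/3637) = +1·(3637/565) since 565 mod 4 = 1, 3637 mod 4 = 1; sign now +1
(3637/565) = (247/565)   [reduce mod 565]
reciprocity: (247/565) = +1·(565/247) since 247 mod 4 = 3, 565 mod 4 = 1; sign now +1
(565/247) = (71/247)   [reduce mod 247]
reciprocity: (71/247) = -1·(247/71) since 71 mod 4 = 3, 247 mod 4 = 3; sign now -1
(247/71) = (34/71)   [reduce mod 71]
34 = 2^1·17; (2/71) = +1 since 71 mod 8 = 7, so (34/71) = (+1)^1·(17/71); sign now -1
reciprocity: (17/71) = +1·(71/17) since 17 mod 4 = 1, 71 mod 4 = 3; sign now -1
(71/17) = (3/17)   [reduce mod 17]
reciprocity: (3/17) = +1·(17/3) since 3 mod 4 = 3, 17 mod 4 = 1; sign now -1
(17/3) = (2/3)   [reduce mod 3]
2 = 2^1·1; (2/3) = -1 since 3 mod 8 = 3, so (2/3) = (-1)^1·(1/3); sign now +1
(1/3) = 1; final value = sign = +1

1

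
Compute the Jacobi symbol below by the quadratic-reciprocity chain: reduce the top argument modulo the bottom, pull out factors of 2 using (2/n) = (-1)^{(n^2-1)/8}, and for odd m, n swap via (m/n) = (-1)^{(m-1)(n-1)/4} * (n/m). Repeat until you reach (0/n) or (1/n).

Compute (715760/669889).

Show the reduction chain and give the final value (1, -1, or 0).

(715760/669889): 715760 mod 669889 = 45871, so (715760/669889) = (45871/669889)
flip (45871/669889) -> (669889/45871): both odd, 45871 mod 4 = 3, 669889 mod 4 = 1, so the flip contributes +1; sign now +1
(669889/45871): 669889 mod 45871 = 27695, so (669889/45871) = (27695/45871)
flip (27695/45871) -> (45871/27695): both odd, 27695 mod 4 = 3, 45871 mod 4 = 3, so the flip contributes -1; sign now -1
(45871/27695): 45871 mod 27695 = 18176, so (45871/27695) = (18176/27695)
factor out 2^8: 18176 = 2^8·71; with 27695 mod 8 = 7, (2/27695) = +1; sign now -1; continue with (71/27695)
flip (71/27695) -> (27695/71): both odd, 71 mod 4 = 3, 27695 mod 4 = 3, so the flip contributes -1; sign now +1
(27695/71): 27695 mod 71 = 5, so (27695/71) = (5/71)
flip (5/71) -> (71/5): both odd, 5 mod 4 = 1, 71 mod 4 = 3, so the flip contributes +1; sign now +1
(71/5): 71 mod 5 = 1, so (71/5) = (1/5)
reached (1/5) = 1, so the symbol is +1

1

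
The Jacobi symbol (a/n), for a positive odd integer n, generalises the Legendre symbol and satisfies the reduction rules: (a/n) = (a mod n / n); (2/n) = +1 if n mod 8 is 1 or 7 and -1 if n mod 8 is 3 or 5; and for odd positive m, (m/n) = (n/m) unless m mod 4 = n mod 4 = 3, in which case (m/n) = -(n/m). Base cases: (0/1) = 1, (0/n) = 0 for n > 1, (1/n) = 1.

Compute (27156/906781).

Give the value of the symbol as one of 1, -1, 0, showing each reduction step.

factor out 2^2: 27156 = 2^2·6789; with 906781 mod 8 = 5, (2/906781) = -1; sign now +1; continue with (6789/906781)
flip (6789/906781) -> (906781/6789): both odd, 6789 mod 4 = 1, 906781 mod 4 = 1, so the flip contributes +1; sign now +1
(906781/6789): 906781 mod 6789 = 3844, so (906781/6789) = (3844/6789)
factor out 2^2: 3844 = 2^2·961; with 6789 mod 8 = 5, (2/6789) = -1; sign now +1; continue with (961/6789)
flip (961/6789) -> (6789/961): both odd, 961 mod 4 = 1, 6789 mod 4 = 1, so the flip contributes +1; sign now +1
(6789/961): 6789 mod 961 = 62, so (6789/961) = (62/961)
factor out 2^1: 62 = 2^1·31; with 961 mod 8 = 1, (2/961) = +1; sign now +1; continue with (31/961)
flip (31/961) -> (961/31): both odd, 31 mod 4 = 3, 961 mod 4 = 1, so the flip contributes +1; sign now +1
(961/31): 961 mod 31 = 0, so (961/31) = (0/31)
reached (0/31); gcd(a, n) > 1, so (0/31) = 0 and the symbol is 0

0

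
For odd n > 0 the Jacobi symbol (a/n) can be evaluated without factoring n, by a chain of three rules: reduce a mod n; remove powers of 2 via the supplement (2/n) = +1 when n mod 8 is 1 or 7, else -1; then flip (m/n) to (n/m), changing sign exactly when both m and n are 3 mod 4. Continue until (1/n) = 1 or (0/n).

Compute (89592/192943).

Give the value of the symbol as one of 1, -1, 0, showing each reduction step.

89592 = 2^3·11199; (2/192943) = +1 since 192943 mod 8 = 7, so (89592/192943) = (+1)^3·(11199/192943); sign now +1
reciprocity: (11199/192943) = -1·(192943/11199) since 11199 mod 4 = 3, 192943 mod 4 = 3; sign now -1
(192943/11199) = (2560/11199)   [reduce mod 11199]
2560 = 2^9·5; (2/11199) = +1 since 11199 mod 8 = 7, so (2560/11199) = (+1)^9·(5/11199); sign now -1
reciprocity: (5/11199) = +1·(11199/5) since 5 mod 4 = 1, 11199 mod 4 = 3; sign now -1
(11199/5) = (4/5)   [reduce mod 5]
4 = 2^2·1; (2/5) = -1 since 5 mod 8 = 5, so (4/5) = (-1)^2·(1/5); sign now -1
(1/5) = 1; final value = sign = -1

-1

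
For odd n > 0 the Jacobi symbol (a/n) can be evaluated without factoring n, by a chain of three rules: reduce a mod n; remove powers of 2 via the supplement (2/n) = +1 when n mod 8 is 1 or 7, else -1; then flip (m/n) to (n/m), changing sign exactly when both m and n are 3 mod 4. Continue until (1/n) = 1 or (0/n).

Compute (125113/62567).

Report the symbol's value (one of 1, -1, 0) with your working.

(125113/62567): 125113 mod 62567 = 62546, so (125113/62567) = (62546/62567)
factor out 2^1: 62546 = 2^1·31273; with 62567 mod 8 = 7, (2/62567) = +1; sign now +1; continue with (31273/62567)
flip (31273/62567) -> (62567/31273): both odd, 31273 mod 4 = 1, 62567 mod 4 = 3, so the flip contributes +1; sign now +1
(62567/31273): 62567 mod 31273 = 21, so (62567/31273) = (21/31273)
flip (21/31273) -> (31273/21): both odd, 21 mod 4 = 1, 31273 mod 4 = 1, so the flip contributes +1; sign now +1
(31273/21): 31273 mod 21 = 4, so (31273/21) = (4/21)
factor out 2^2: 4 = 2^2·1; with 21 mod 8 = 5, (2/21) = -1; sign now +1; continue with (1/21)
reached (1/21) = 1, so the symbol is +1

1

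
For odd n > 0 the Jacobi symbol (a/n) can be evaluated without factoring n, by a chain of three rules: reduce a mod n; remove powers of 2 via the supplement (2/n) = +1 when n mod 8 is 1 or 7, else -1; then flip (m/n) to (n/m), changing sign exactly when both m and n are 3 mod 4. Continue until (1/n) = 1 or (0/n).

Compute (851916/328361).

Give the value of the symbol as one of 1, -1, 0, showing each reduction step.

(851916/328361): 851916 mod 328361 = 195194, so (851916/328361) = (195194/328361)
factor out 2^1: 195194 = 2^1·97597; with 328361 mod 8 = 1, (2/328361) = +1; sign now +1; continue with (97597/328361)
flip (97597/328361) -> (328361/97597): both odd, 97597 mod 4 = 1, 328361 mod 4 = 1, so the flip contributes +1; sign now +1
(328361/97597): 328361 mod 97597 = 35570, so (328361/97597) = (35570/97597)
factor out 2^1: 35570 = 2^1·17785; with 97597 mod 8 = 5, (2/97597) = -1; sign now -1; continue with (17785/97597)
flip (17785/97597) -> (97597/17785): both odd, 17785 mod 4 = 1, 97597 mod 4 = 1, so the flip contributes +1; sign now -1
(97597/17785): 97597 mod 17785 = 8672, so (97597/17785) = (8672/17785)
factor out 2^5: 8672 = 2^5·271; with 17785 mod 8 = 1, (2/17785) = +1; sign now -1; continue with (271/17785)
flip (271/17785) -> (17785/271): both odd, 271 mod 4 = 3, 17785 mod 4 = 1, so the flip contributes +1; sign now -1
(17785/271): 17785 mod 271 = 170, so (17785/271) = (170/271)
factor out 2^1: 170 = 2^1·85; with 271 mod 8 = 7, (2/271) = +1; sign now -1; continue with (85/271)
flip (85/271) -> (271/85): both odd, 85 mod 4 = 1, 271 mod 4 = 3, so the flip contributes +1; sign now -1
(271/85): 271 mod 85 = 16, so (271/85) = (16/85)
factor out 2^4: 16 = 2^4·1; with 85 mod 8 = 5, (2/85) = -1; sign now -1; continue with (1/85)
reached (1/85) = 1, so the symbol is -1

-1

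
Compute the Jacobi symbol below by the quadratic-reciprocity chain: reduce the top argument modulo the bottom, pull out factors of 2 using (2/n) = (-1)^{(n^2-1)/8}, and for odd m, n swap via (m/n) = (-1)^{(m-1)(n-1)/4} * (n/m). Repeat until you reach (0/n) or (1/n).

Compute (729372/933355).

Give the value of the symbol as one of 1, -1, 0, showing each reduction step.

1

729372 = 2^2·182343; (2/933355) = -1 since 933355 mod 8 = 3, so (729372/933355) = (-1)^2·(182343/933355); sign now +1
reciprocity: (182343/933355) = -1·(933355/182343) since 182343 mod 4 = 3, 933355 mod 4 = 3; sign now -1
(933355/182343) = (21640/182343)   [reduce mod 182343]
21640 = 2^3·2705; (2/182343) = +1 since 182343 mod 8 = 7, so (21640/182343) = (+1)^3·(2705/182343); sign now -1
reciprocity: (2705/182343) = +1·(182343/2705) since 2705 mod 4 = 1, 182343 mod 4 = 3; sign now -1
(182343/2705) = (1108/2705)   [reduce mod 2705]
1108 = 2^2·277; (2/2705) = +1 since 2705 mod 8 = 1, so (1108/2705) = (+1)^2·(277/2705); sign now -1
reciprocity: (277/2705) = +1·(2705/277) since 277 mod 4 = 1, 2705 mod 4 = 1; sign now -1
(2705/277) = (212/277)   [reduce mod 277]
212 = 2^2·53; (2/277) = -1 since 277 mod 8 = 5, so (212/277) = (-1)^2·(53/277); sign now -1
reciprocity: (53/277) = +1·(277/53) since 53 mod 4 = 1, 277 mod 4 = 1; sign now -1
(277/53) = (12/53)   [reduce mod 53]
12 = 2^2·3; (2/53) = -1 since 53 mod 8 = 5, so (12/53) = (-1)^2·(3/53); sign now -1
reciprocity: (3/53) = +1·(53/3) since 3 mod 4 = 3, 53 mod 4 = 1; sign now -1
(53/3) = (2/3)   [reduce mod 3]
2 = 2^1·1; (2/3) = -1 since 3 mod 8 = 3, so (2/3) = (-1)^1·(1/3); sign now +1
(1/3) = 1; final value = sign = +1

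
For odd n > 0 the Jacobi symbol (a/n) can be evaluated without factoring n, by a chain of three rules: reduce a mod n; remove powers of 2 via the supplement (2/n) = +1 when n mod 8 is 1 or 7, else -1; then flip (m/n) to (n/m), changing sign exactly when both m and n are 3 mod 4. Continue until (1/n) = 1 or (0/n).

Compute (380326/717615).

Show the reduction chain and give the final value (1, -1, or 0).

1

factor out 2^1: 380326 = 2^1·190163; with 717615 mod 8 = 7, (2/717615) = +1; sign now +1; continue with (190163/717615)
flip (190163/717615) -> (717615/190163): both odd, 190163 mod 4 = 3, 717615 mod 4 = 3, so the flip contributes -1; sign now -1
(717615/190163): 717615 mod 190163 = 147126, so (717615/190163) = (147126/190163)
factor out 2^1: 147126 = 2^1·73563; with 190163 mod 8 = 3, (2/190163) = -1; sign now +1; continue with (73563/190163)
flip (73563/190163) -> (190163/73563): both odd, 73563 mod 4 = 3, 190163 mod 4 = 3, so the flip contributes -1; sign now -1
(190163/73563): 190163 mod 73563 = 43037, so (190163/73563) = (43037/73563)
flip (43037/73563) -> (73563/43037): both odd, 43037 mod 4 = 1, 73563 mod 4 = 3, so the flip contributes +1; sign now -1
(73563/43037): 73563 mod 43037 = 30526, so (73563/43037) = (30526/43037)
factor out 2^1: 30526 = 2^1·15263; with 43037 mod 8 = 5, (2/43037) = -1; sign now +1; continue with (15263/43037)
flip (15263/43037) -> (43037/15263): both odd, 15263 mod 4 = 3, 43037 mod 4 = 1, so the flip contributes +1; sign now +1
(43037/15263): 43037 mod 15263 = 12511, so (43037/15263) = (12511/15263)
flip (12511/15263) -> (15263/12511): both odd, 12511 mod 4 = 3, 15263 mod 4 = 3, so the flip contributes -1; sign now -1
(15263/12511): 15263 mod 12511 = 2752, so (15263/12511) = (2752/12511)
factor out 2^6: 2752 = 2^6·43; with 12511 mod 8 = 7, (2/12511) = +1; sign now -1; continue with (43/12511)
flip (43/12511) -> (12511/43): both odd, 43 mod 4 = 3, 12511 mod 4 = 3, so the flip contributes -1; sign now +1
(12511/43): 12511 mod 43 = 41, so (12511/43) = (41/43)
flip (41/43) -> (43/41): both odd, 41 mod 4 = 1, 43 mod 4 = 3, so the flip contributes +1; sign now +1
(43/41): 43 mod 41 = 2, so (43/41) = (2/41)
factor out 2^1: 2 = 2^1·1; with 41 mod 8 = 1, (2/41) = +1; sign now +1; continue with (1/41)
reached (1/41) = 1, so the symbol is +1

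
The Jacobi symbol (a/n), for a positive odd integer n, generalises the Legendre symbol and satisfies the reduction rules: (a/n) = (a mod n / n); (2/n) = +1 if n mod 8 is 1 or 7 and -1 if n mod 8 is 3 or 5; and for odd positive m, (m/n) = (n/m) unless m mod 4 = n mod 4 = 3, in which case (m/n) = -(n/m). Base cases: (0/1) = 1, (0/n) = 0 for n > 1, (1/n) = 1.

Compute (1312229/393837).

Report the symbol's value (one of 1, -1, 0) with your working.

1

(1312229/393837): 1312229 mod 393837 = 130718, so (1312229/393837) = (130718/393837)
factor out 2^1: 130718 = 2^1·65359; with 393837 mod 8 = 5, (2/393837) = -1; sign now -1; continue with (65359/393837)
flip (65359/393837) -> (393837/65359): both odd, 65359 mod 4 = 3, 393837 mod 4 = 1, so the flip contributes +1; sign now -1
(393837/65359): 393837 mod 65359 = 1683, so (393837/65359) = (1683/65359)
flip (1683/65359) -> (65359/1683): both odd, 1683 mod 4 = 3, 65359 mod 4 = 3, so the flip contributes -1; sign now +1
(65359/1683): 65359 mod 1683 = 1405, so (65359/1683) = (1405/1683)
flip (1405/1683) -> (1683/1405): both odd, 1405 mod 4 = 1, 1683 mod 4 = 3, so the flip contributes +1; sign now +1
(1683/1405): 1683 mod 1405 = 278, so (1683/1405) = (278/1405)
factor out 2^1: 278 = 2^1·139; with 1405 mod 8 = 5, (2/1405) = -1; sign now -1; continue with (139/1405)
flip (139/1405) -> (1405/139): both odd, 139 mod 4 = 3, 1405 mod 4 = 1, so the flip contributes +1; sign now -1
(1405/139): 1405 mod 139 = 15, so (1405/139) = (15/139)
flip (15/139) -> (139/15): both odd, 15 mod 4 = 3, 139 mod 4 = 3, so the flip contributes -1; sign now +1
(139/15): 139 mod 15 = 4, so (139/15) = (4/15)
factor out 2^2: 4 = 2^2·1; with 15 mod 8 = 7, (2/15) = +1; sign now +1; continue with (1/15)
reached (1/15) = 1, so the symbol is +1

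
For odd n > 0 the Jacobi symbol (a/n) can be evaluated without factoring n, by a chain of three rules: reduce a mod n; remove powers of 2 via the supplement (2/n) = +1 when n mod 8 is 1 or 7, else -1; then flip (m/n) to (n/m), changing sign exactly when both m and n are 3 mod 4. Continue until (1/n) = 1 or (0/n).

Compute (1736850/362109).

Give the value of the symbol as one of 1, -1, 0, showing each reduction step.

(1736850/362109) = (288414/362109)   [reduce mod 362109]
288414 = 2^1·144207; (2/362109) = -1 since 362109 mod 8 = 5, so (288414/362109) = (-1)^1·(144207/362109); sign now -1
reciprocity: (144207/362109) = +1·(362109/144207) since 144207 mod 4 = 3, 362109 mod 4 = 1; sign now -1
(362109/144207) = (73695/144207)   [reduce mod 144207]
reciprocity: (73695/144207) = -1·(144207/73695) since 73695 mod 4 = 3, 144207 mod 4 = 3; sign now +1
(144207/73695) = (70512/73695)   [reduce mod 73695]
70512 = 2^4·4407; (2/73695) = +1 since 73695 mod 8 = 7, so (70512/73695) = (+1)^4·(4407/73695); sign now +1
reciprocity: (4407/73695) = -1·(73695/4407) since 4407 mod 4 = 3, 73695 mod 4 = 3; sign now -1
(73695/4407) = (3183/4407)   [reduce mod 4407]
reciprocity: (3183/4407) = -1·(4407/3183) since 3183 mod 4 = 3, 4407 mod 4 = 3; sign now +1
(4407/3183) = (1224/3183)   [reduce mod 3183]
1224 = 2^3·153; (2/3183) = +1 since 3183 mod 8 = 7, so (1224/3183) = (+1)^3·(153/3183); sign now +1
reciprocity: (153/3183) = +1·(3183/153) since 153 mod 4 = 1, 3183 mod 4 = 3; sign now +1
(3183/153) = (123/153)   [reduce mod 153]
reciprocity: (123/153) = +1·(153/123) since 123 mod 4 = 3, 153 mod 4 = 1; sign now +1
(153/123) = (30/123)   [reduce mod 123]
30 = 2^1·15; (2/123) = -1 since 123 mod 8 = 3, so (30/123) = (-1)^1·(15/123); sign now -1
reciprocity: (15/123) = -1·(123/15) since 15 mod 4 = 3, 123 mod 4 = 3; sign now +1
(123/15) = (3/15)   [reduce mod 15]
reciprocity: (3/15) = -1·(15/3) since 3 mod 4 = 3, 15 mod 4 = 3; sign now -1
(15/3) = (0/3)   [reduce mod 3]
(0/3) = 0   [gcd(a, n) > 1]; final value = 0

0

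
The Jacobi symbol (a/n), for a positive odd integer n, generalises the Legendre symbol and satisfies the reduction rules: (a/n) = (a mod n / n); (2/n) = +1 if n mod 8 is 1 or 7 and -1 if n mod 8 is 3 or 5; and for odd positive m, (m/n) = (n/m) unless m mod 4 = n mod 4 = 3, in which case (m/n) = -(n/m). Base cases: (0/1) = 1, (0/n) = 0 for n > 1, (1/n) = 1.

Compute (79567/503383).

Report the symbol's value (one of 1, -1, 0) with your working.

flip (79567/503383) -> (503383/79567): both odd, 79567 mod 4 = 3, 503383 mod 4 = 3, so the flip contributes -1; sign now -1
(503383/79567): 503383 mod 79567 = 25981, so (503383/79567) = (25981/79567)
flip (25981/79567) -> (79567/25981): both odd, 25981 mod 4 = 1, 79567 mod 4 = 3, so the flip contributes +1; sign now -1
(79567/25981): 79567 mod 25981 = 1624, so (79567/25981) = (1624/25981)
factor out 2^3: 1624 = 2^3·203; with 25981 mod 8 = 5, (2/25981) = -1; sign now +1; continue with (203/25981)
flip (203/25981) -> (25981/203): both odd, 203 mod 4 = 3, 25981 mod 4 = 1, so the flip contributes +1; sign now +1
(25981/203): 25981 mod 203 = 200, so (25981/203) = (200/203)
factor out 2^3: 200 = 2^3·25; with 203 mod 8 = 3, (2/203) = -1; sign now -1; continue with (25/203)
flip (25/203) -> (203/25): both odd, 25 mod 4 = 1, 203 mod 4 = 3, so the flip contributes +1; sign now -1
(203/25): 203 mod 25 = 3, so (203/25) = (3/25)
flip (3/25) -> (25/3): both odd, 3 mod 4 = 3, 25 mod 4 = 1, so the flip contributes +1; sign now -1
(25/3): 25 mod 3 = 1, so (25/3) = (1/3)
reached (1/3) = 1, so the symbol is -1

-1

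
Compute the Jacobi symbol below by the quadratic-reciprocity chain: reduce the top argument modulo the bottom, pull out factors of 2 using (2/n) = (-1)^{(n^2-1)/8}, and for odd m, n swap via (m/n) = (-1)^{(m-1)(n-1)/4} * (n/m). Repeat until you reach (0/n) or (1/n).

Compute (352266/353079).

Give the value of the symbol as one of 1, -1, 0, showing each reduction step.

352266 = 2^1·176133; (2/353079) = +1 since 353079 mod 8 = 7, so (352266/353079) = (+1)^1·(176133/353079); sign now +1
reciprocity: (176133/353079) = +1·(353079/176133) since 176133 mod 4 = 1, 353079 mod 4 = 3; sign now +1
(353079/176133) = (813/176133)   [reduce mod 176133]
reciprocity: (813/176133) = +1·(176133/813) since 813 mod 4 = 1, 176133 mod 4 = 1; sign now +1
(176133/813) = (525/813)   [reduce mod 813]
reciprocity: (525/813) = +1·(813/525) since 525 mod 4 = 1, 813 mod 4 = 1; sign now +1
(813/525) = (288/525)   [reduce mod 525]
288 = 2^5·9; (2/525) = -1 since 525 mod 8 = 5, so (288/525) = (-1)^5·(9/525); sign now -1
reciprocity: (9/525) = +1·(525/9) since 9 mod 4 = 1, 525 mod 4 = 1; sign now -1
(525/9) = (3/9)   [reduce mod 9]
reciprocity: (3/9) = +1·(9/3) since 3 mod 4 = 3, 9 mod 4 = 1; sign now -1
(9/3) = (0/3)   [reduce mod 3]
(0/3) = 0   [gcd(a, n) > 1]; final value = 0

0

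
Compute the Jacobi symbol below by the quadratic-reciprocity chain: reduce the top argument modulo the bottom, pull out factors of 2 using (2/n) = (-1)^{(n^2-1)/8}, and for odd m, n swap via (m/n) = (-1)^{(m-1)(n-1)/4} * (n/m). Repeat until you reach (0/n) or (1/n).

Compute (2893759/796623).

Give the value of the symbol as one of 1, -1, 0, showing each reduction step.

(2893759/796623) = (503890/796623)   [reduce mod 796623]
503890 = 2^1·251945; (2/796623) = +1 since 796623 mod 8 = 7, so (503890/796623) = (+1)^1·(251945/796623); sign now +1
reciprocity: (251945/796623) = +1·(796623/251945) since 251945 mod 4 = 1, 796623 mod 4 = 3; sign now +1
(796623/251945) = (40788/251945)   [reduce mod 251945]
40788 = 2^2·10197; (2/251945) = +1 since 251945 mod 8 = 1, so (40788/251945) = (+1)^2·(10197/251945); sign now +1
reciprocity: (10197/251945) = +1·(251945/10197) since 10197 mod 4 = 1, 251945 mod 4 = 1; sign now +1
(251945/10197) = (7217/10197)   [reduce mod 10197]
reciprocity: (7217/10197) = +1·(10197/7217) since 7217 mod 4 = 1, 10197 mod 4 = 1; sign now +1
(10197/7217) = (2980/7217)   [reduce mod 7217]
2980 = 2^2·745; (2/7217) = +1 since 7217 mod 8 = 1, so (2980/7217) = (+1)^2·(745/7217); sign now +1
reciprocity: (745/7217) = +1·(7217/745) since 745 mod 4 = 1, 7217 mod 4 = 1; sign now +1
(7217/745) = (512/745)   [reduce mod 745]
512 = 2^9·1; (2/745) = +1 since 745 mod 8 = 1, so (512/745) = (+1)^9·(1/745); sign now +1
(1/745) = 1; final value = sign = +1

1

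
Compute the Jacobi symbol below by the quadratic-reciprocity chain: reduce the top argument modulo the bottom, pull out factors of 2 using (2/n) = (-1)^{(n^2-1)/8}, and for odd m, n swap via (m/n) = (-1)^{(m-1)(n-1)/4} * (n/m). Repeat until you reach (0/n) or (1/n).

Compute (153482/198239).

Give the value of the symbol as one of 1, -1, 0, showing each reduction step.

-1

factor out 2^1: 153482 = 2^1·76741; with 198239 mod 8 = 7, (2/198239) = +1; sign now +1; continue with (76741/198239)
flip (76741/198239) -> (198239/76741): both odd, 76741 mod 4 = 1, 198239 mod 4 = 3, so the flip contributes +1; sign now +1
(198239/76741): 198239 mod 76741 = 44757, so (198239/76741) = (44757/76741)
flip (44757/76741) -> (76741/44757): both odd, 44757 mod 4 = 1, 76741 mod 4 = 1, so the flip contributes +1; sign now +1
(76741/44757): 76741 mod 44757 = 31984, so (76741/44757) = (31984/44757)
factor out 2^4: 31984 = 2^4·1999; with 44757 mod 8 = 5, (2/44757) = -1; sign now +1; continue with (1999/44757)
flip (1999/44757) -> (44757/1999): both odd, 1999 mod 4 = 3, 44757 mod 4 = 1, so the flip contributes +1; sign now +1
(44757/1999): 44757 mod 1999 = 779, so (44757/1999) = (779/1999)
flip (779/1999) -> (1999/779): both odd, 779 mod 4 = 3, 1999 mod 4 = 3, so the flip contributes -1; sign now -1
(1999/779): 1999 mod 779 = 441, so (1999/779) = (441/779)
flip (441/779) -> (779/441): both odd, 441 mod 4 = 1, 779 mod 4 = 3, so the flip contributes +1; sign now -1
(779/441): 779 mod 441 = 338, so (779/441) = (338/441)
factor out 2^1: 338 = 2^1·169; with 441 mod 8 = 1, (2/441) = +1; sign now -1; continue with (169/441)
flip (169/441) -> (441/169): both odd, 169 mod 4 = 1, 441 mod 4 = 1, so the flip contributes +1; sign now -1
(441/169): 441 mod 169 = 103, so (441/169) = (103/169)
flip (103/169) -> (169/103): both odd, 103 mod 4 = 3, 169 mod 4 = 1, so the flip contributes +1; sign now -1
(169/103): 169 mod 103 = 66, so (169/103) = (66/103)
factor out 2^1: 66 = 2^1·33; with 103 mod 8 = 7, (2/103) = +1; sign now -1; continue with (33/103)
flip (33/103) -> (103/33): both odd, 33 mod 4 = 1, 103 mod 4 = 3, so the flip contributes +1; sign now -1
(103/33): 103 mod 33 = 4, so (103/33) = (4/33)
factor out 2^2: 4 = 2^2·1; with 33 mod 8 = 1, (2/33) = +1; sign now -1; continue with (1/33)
reached (1/33) = 1, so the symbol is -1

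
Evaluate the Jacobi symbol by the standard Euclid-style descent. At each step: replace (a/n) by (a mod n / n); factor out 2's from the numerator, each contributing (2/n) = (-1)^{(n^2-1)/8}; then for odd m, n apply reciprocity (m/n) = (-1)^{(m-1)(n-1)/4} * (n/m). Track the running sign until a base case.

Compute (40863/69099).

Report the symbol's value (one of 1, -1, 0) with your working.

0

reciprocity: (40863/69099) = -1·(69099/40863) since 40863 mod 4 = 3, 69099 mod 4 = 3; sign now -1
(69099/40863) = (28236/40863)   [reduce mod 40863]
28236 = 2^2·7059; (2/40863) = +1 since 40863 mod 8 = 7, so (28236/40863) = (+1)^2·(7059/40863); sign now -1
reciprocity: (7059/40863) = -1·(40863/7059) since 7059 mod 4 = 3, 40863 mod 4 = 3; sign now +1
(40863/7059) = (5568/7059)   [reduce mod 7059]
5568 = 2^6·87; (2/7059) = -1 since 7059 mod 8 = 3, so (5568/7059) = (-1)^6·(87/7059); sign now +1
reciprocity: (87/7059) = -1·(7059/87) since 87 mod 4 = 3, 7059 mod 4 = 3; sign now -1
(7059/87) = (12/87)   [reduce mod 87]
12 = 2^2·3; (2/87) = +1 since 87 mod 8 = 7, so (12/87) = (+1)^2·(3/87); sign now -1
reciprocity: (3/87) = -1·(87/3) since 3 mod 4 = 3, 87 mod 4 = 3; sign now +1
(87/3) = (0/3)   [reduce mod 3]
(0/3) = 0   [gcd(a, n) > 1]; final value = 0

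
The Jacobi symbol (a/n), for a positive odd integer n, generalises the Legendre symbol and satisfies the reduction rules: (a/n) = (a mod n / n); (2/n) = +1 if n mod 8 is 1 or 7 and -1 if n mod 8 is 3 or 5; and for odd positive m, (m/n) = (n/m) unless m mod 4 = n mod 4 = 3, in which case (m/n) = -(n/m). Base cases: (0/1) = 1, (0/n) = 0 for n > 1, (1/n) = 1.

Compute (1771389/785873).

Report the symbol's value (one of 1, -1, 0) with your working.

(1771389/785873): 1771389 mod 785873 = 199643, so (1771389/785873) = (199643/785873)
flip (199643/785873) -> (785873/199643): both odd, 199643 mod 4 = 3, 785873 mod 4 = 1, so the flip contributes +1; sign now +1
(785873/199643): 785873 mod 199643 = 186944, so (785873/199643) = (186944/199643)
factor out 2^6: 186944 = 2^6·2921; with 199643 mod 8 = 3, (2/199643) = -1; sign now +1; continue with (2921/199643)
flip (2921/199643) -> (199643/2921): both odd, 2921 mod 4 = 1, 199643 mod 4 = 3, so the flip contributes +1; sign now +1
(199643/2921): 199643 mod 2921 = 1015, so (199643/2921) = (1015/2921)
flip (1015/2921) -> (2921/1015): both odd, 1015 mod 4 = 3, 2921 mod 4 = 1, so the flip contributes +1; sign now +1
(2921/1015): 2921 mod 1015 = 891, so (2921/1015) = (891/1015)
flip (891/1015) -> (1015/891): both odd, 891 mod 4 = 3, 1015 mod 4 = 3, so the flip contributes -1; sign now -1
(1015/891): 1015 mod 891 = 124, so (1015/891) = (124/891)
factor out 2^2: 124 = 2^2·31; with 891 mod 8 = 3, (2/891) = -1; sign now -1; continue with (31/891)
flip (31/891) -> (891/31): both odd, 31 mod 4 = 3, 891 mod 4 = 3, so the flip contributes -1; sign now +1
(891/31): 891 mod 31 = 23, so (891/31) = (23/31)
flip (23/31) -> (31/23): both odd, 23 mod 4 = 3, 31 mod 4 = 3, so the flip contributes -1; sign now -1
(31/23): 31 mod 23 = 8, so (31/23) = (8/23)
factor out 2^3: 8 = 2^3·1; with 23 mod 8 = 7, (2/23) = +1; sign now -1; continue with (1/23)
reached (1/23) = 1, so the symbol is -1

-1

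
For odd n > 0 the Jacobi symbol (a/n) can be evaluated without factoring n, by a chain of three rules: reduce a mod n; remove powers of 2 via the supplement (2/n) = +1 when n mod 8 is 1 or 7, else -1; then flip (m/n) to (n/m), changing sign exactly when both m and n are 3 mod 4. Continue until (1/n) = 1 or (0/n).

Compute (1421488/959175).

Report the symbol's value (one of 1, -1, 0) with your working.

(1421488/959175): 1421488 mod 959175 = 462313, so (1421488/959175) = (462313/959175)
flip (462313/959175) -> (959175/462313): both odd, 462313 mod 4 = 1, 959175 mod 4 = 3, so the flip contributes +1; sign now +1
(959175/462313): 959175 mod 462313 = 34549, so (959175/462313) = (34549/462313)
flip (34549/462313) -> (462313/34549): both odd, 34549 mod 4 = 1, 462313 mod 4 = 1, so the flip contributes +1; sign now +1
(462313/34549): 462313 mod 34549 = 13176, so (462313/34549) = (13176/34549)
factor out 2^3: 13176 = 2^3·1647; with 34549 mod 8 = 5, (2/34549) = -1; sign now -1; continue with (1647/34549)
flip (1647/34549) -> (34549/1647): both odd, 1647 mod 4 = 3, 34549 mod 4 = 1, so the flip contributes +1; sign now -1
(34549/1647): 34549 mod 1647 = 1609, so (34549/1647) = (1609/1647)
flip (1609/1647) -> (1647/1609): both odd, 1609 mod 4 = 1, 1647 mod 4 = 3, so the flip contributes +1; sign now -1
(1647/1609): 1647 mod 1609 = 38, so (1647/1609) = (38/1609)
factor out 2^1: 38 = 2^1·19; with 1609 mod 8 = 1, (2/1609) = +1; sign now -1; continue with (19/1609)
flip (19/1609) -> (1609/19): both odd, 19 mod 4 = 3, 1609 mod 4 = 1, so the flip contributes +1; sign now -1
(1609/19): 1609 mod 19 = 13, so (1609/19) = (13/19)
flip (13/19) -> (19/13): both odd, 13 mod 4 = 1, 19 mod 4 = 3, so the flip contributes +1; sign now -1
(19/13): 19 mod 13 = 6, so (19/13) = (6/13)
factor out 2^1: 6 = 2^1·3; with 13 mod 8 = 5, (2/13) = -1; sign now +1; continue with (3/13)
flip (3/13) -> (13/3): both odd, 3 mod 4 = 3, 13 mod 4 = 1, so the flip contributes +1; sign now +1
(13/3): 13 mod 3 = 1, so (13/3) = (1/3)
reached (1/3) = 1, so the symbol is +1

1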